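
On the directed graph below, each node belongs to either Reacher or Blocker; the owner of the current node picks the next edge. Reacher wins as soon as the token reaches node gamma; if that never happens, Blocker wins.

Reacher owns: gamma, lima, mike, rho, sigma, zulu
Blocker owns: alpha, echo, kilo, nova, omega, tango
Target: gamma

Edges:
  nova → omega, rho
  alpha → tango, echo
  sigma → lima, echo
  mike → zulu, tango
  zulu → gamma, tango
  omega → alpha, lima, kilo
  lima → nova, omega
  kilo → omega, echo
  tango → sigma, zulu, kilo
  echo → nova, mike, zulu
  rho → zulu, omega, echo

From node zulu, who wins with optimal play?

Reacher

A0 = {gamma}
A1: add {zulu} — zulu (Reacher) has zulu→gamma.
zulu ∈ A1, so Reacher can force the target.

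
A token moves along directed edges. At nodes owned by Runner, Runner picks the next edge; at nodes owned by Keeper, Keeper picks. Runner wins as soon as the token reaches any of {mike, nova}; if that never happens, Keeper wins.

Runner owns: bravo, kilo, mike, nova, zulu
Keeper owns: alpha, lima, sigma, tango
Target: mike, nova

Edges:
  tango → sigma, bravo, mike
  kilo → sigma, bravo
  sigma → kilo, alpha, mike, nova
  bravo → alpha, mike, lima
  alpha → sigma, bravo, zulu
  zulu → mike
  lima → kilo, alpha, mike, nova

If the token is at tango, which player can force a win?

A0 = {mike, nova}
A1: add {bravo, zulu} — bravo (Runner) has bravo→mike; zulu (Runner) has zulu→mike.
A2: add {kilo} — kilo (Runner) has kilo→bravo.
A3 = A2; e.g. tango (Keeper) can still go to sigma. Fixed point.
tango never enters the attractor, so Keeper can avoid the target forever.

Keeper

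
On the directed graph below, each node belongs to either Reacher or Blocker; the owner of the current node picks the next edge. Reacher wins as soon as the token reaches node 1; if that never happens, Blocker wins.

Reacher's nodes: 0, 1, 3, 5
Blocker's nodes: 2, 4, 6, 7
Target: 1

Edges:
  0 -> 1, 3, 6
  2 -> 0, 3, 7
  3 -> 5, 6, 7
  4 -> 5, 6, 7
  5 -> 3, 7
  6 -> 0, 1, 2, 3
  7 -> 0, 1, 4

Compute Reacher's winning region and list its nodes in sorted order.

0, 1

A0 = {1}
A1: add {0} — 0 (Reacher) has 0→1.
A2 = A1; e.g. 2 (Blocker) can still go to 3. Fixed point.
Reacher's winning region = {0, 1}.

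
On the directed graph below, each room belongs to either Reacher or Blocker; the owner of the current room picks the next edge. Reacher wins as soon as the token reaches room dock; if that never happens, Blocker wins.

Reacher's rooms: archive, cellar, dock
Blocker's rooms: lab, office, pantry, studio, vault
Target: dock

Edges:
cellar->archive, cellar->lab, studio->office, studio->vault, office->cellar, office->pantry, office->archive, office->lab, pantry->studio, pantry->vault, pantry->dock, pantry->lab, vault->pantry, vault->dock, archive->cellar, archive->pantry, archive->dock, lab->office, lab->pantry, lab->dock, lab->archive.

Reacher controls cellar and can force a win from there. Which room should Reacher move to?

A0 = {dock}
A1: add {archive} — archive (Reacher) has archive→dock.
A2: add {cellar} — cellar (Reacher) has cellar→archive.
A3 = A2; e.g. studio (Blocker) can still go to office. Fixed point.
From cellar, successor archive is in the attractor (rank 1); the other successor lab is not.

archive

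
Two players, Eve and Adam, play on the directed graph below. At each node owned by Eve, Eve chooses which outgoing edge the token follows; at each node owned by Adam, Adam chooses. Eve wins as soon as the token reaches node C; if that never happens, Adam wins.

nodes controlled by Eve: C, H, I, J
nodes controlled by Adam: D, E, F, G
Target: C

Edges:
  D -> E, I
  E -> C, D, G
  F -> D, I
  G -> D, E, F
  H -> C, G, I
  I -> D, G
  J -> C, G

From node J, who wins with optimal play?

Eve

A0 = {C}
A1: add {H, J} — H (Eve) has H→C; J (Eve) has J→C.
A2 = A1; e.g. D (Adam) can still go to E. Fixed point.
J ∈ A1, so Eve can force the target.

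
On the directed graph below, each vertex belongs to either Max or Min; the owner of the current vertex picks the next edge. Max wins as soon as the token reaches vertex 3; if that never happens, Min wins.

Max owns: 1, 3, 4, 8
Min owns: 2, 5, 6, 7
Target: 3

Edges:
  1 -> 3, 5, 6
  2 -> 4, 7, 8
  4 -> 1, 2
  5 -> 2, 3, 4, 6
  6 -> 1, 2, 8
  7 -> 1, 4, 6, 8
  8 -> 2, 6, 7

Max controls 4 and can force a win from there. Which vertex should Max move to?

A0 = {3}
A1: add {1} — 1 (Max) has 1→3.
A2: add {4} — 4 (Max) has 4→1.
A3 = A2; e.g. 2 (Min) can still go to 7. Fixed point.
From 4, successor 1 is in the attractor (rank 1); the other successor 2 is not.

1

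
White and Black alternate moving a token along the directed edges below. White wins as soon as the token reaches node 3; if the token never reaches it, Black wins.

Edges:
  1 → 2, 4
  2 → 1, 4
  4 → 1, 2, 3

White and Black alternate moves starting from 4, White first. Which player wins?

White

Track states (vertex, player-to-move).
A0 = {(3,White), (3,Black)}
A1: add {(4,White)}.
(4,White) ∈ A1 ⇒ White forces the target.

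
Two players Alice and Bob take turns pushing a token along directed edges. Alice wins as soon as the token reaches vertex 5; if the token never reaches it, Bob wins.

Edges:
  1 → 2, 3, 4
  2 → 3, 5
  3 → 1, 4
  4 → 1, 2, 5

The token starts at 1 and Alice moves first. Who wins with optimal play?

Bob

Track states (vertex, player-to-move).
A0 = {(5,Alice), (5,Bob)}
A1: add {(2,Alice), (4,Alice)}.
A2 = A1; e.g. (1,Alice) stays out. (1,Alice) never enters ⇒ Bob avoids the target.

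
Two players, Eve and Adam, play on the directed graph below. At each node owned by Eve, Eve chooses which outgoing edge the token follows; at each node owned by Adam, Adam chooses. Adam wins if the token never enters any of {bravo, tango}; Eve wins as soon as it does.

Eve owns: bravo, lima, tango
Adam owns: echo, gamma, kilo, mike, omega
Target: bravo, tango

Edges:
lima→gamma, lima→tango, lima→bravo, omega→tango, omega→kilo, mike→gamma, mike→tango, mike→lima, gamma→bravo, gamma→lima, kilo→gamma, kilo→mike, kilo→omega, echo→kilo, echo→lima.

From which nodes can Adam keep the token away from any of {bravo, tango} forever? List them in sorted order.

A0 = {bravo, tango}
A1: add {lima} — lima (Eve) has lima→tango.
A2: add {gamma} — gamma (Adam): all of {bravo, lima} already in.
A3: add {mike} — mike (Adam): all of {gamma, tango, lima} already in.
A4 = A3; e.g. kilo (Adam) can still go to omega. Fixed point.
Eve's attractor = {bravo, gamma, lima, mike, tango}; Adam avoids the target exactly from the complement.

echo, kilo, omega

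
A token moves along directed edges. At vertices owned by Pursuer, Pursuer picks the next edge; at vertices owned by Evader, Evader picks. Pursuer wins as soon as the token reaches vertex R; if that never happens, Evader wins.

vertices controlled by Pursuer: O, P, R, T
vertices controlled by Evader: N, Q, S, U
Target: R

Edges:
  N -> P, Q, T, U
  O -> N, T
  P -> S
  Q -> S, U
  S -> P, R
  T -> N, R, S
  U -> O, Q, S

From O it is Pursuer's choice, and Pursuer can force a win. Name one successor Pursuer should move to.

T

A0 = {R}
A1: add {T} — T (Pursuer) has T→R.
A2: add {O} — O (Pursuer) has O→T.
A3 = A2; e.g. N (Evader) can still go to P. Fixed point.
From O, successor T is in the attractor (rank 1); the other successor N is not.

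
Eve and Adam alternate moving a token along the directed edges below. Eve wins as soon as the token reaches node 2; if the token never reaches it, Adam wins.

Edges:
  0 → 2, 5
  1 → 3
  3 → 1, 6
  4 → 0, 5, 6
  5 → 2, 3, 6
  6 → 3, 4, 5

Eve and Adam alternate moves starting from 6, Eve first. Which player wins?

Adam

Track states (vertex, player-to-move).
A0 = {(2,Eve), (2,Adam)}
A1: add {(0,Eve), (5,Eve)}.
A2: add {(0,Adam)}.
A3: add {(4,Eve)}.
A4 = A3; e.g. (1,Eve) stays out. (6,Eve) never enters ⇒ Adam avoids the target.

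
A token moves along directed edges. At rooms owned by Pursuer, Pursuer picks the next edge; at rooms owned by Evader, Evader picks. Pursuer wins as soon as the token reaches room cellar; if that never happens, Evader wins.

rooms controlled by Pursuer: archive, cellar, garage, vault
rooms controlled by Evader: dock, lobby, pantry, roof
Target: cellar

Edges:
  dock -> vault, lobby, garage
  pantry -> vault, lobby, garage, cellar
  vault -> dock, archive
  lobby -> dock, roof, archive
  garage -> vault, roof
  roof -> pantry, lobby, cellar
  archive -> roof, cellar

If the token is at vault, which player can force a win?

Pursuer

A0 = {cellar}
A1: add {archive} — archive (Pursuer) has archive→cellar.
A2: add {vault} — vault (Pursuer) has vault→archive.
vault ∈ A2, so Pursuer can force the target.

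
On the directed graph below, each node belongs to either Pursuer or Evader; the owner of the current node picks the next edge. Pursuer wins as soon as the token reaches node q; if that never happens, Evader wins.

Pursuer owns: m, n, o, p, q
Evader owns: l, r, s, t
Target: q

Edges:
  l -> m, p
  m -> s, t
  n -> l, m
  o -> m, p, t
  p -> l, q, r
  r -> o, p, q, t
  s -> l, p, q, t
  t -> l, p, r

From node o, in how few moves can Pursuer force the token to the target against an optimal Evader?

2

A0 = {q}
A1: add {p} — p (Pursuer) has p→q.
A2: add {o} — o (Pursuer) has o→p.
A3 = A2; e.g. l (Evader) can still go to m. Fixed point.
o enters the attractor at level 2, so Pursuer can force the target in 2 moves from there.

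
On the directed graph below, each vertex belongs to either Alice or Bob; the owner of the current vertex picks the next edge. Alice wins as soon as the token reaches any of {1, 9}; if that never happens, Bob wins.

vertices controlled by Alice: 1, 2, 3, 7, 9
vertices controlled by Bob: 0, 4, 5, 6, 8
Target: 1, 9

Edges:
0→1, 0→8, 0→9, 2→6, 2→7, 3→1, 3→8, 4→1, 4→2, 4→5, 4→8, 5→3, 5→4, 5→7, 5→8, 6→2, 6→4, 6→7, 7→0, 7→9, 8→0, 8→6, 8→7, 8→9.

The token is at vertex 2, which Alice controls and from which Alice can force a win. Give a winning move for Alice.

A0 = {1, 9}
A1: add {3, 7} — 3 (Alice) has 3→1; 7 (Alice) has 7→9.
A2: add {2} — 2 (Alice) has 2→7.
A3 = A2; e.g. 0 (Bob) can still go to 8. Fixed point.
From 2, successor 7 is in the attractor (rank 1); the other successor 6 is not.

7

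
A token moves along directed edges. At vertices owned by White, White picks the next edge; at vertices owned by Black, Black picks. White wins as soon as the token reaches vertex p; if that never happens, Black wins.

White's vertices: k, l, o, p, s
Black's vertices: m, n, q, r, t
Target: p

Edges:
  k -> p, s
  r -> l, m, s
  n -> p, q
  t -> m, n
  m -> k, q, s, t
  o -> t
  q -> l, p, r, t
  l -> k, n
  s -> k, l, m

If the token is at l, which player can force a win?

A0 = {p}
A1: add {k} — k (White) has k→p.
A2: add {l, s} — l (White) has l→k; s (White) has s→k.
A3 = A2; e.g. m (Black) can still go to q. Fixed point.
l ∈ A2, so White can force the target.

White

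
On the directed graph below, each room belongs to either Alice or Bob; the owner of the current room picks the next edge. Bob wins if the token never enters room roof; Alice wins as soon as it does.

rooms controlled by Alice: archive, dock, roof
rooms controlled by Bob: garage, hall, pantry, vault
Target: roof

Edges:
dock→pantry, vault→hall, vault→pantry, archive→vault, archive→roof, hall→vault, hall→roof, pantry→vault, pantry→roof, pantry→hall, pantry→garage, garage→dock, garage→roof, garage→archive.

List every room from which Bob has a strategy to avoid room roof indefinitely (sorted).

A0 = {roof}
A1: add {archive} — archive (Alice) has archive→roof.
A2 = A1; e.g. dock (Alice) has no edge into A1. Fixed point.
Alice's attractor = {archive, roof}; Bob avoids the target exactly from the complement.

dock, garage, hall, pantry, vault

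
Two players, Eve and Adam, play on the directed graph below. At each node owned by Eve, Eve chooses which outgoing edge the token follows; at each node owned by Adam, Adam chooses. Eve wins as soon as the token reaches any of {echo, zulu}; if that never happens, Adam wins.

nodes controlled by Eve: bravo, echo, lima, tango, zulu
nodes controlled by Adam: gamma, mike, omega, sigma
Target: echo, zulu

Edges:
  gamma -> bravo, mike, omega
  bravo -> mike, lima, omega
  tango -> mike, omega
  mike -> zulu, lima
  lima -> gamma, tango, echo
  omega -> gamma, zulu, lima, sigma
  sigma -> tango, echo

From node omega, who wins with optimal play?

Adam

A0 = {echo, zulu}
A1: add {lima} — lima (Eve) has lima→echo.
A2: add {bravo, mike} — bravo (Eve) has bravo→lima; mike (Adam): all of {zulu, lima} already in.
A3: add {tango} — tango (Eve) has tango→mike.
A4: add {sigma} — sigma (Adam): all of {tango, echo} already in.
A5 = A4; e.g. gamma (Adam) can still go to omega. Fixed point.
omega never enters the attractor, so Adam can avoid the target forever.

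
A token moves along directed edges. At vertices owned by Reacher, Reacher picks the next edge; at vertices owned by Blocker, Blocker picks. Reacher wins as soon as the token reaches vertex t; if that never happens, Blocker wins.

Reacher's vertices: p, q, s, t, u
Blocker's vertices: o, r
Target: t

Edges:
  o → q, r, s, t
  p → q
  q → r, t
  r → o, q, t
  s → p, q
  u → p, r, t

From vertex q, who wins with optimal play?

Reacher

A0 = {t}
A1: add {q, u} — q (Reacher) has q→t; u (Reacher) has u→t.
q ∈ A1, so Reacher can force the target.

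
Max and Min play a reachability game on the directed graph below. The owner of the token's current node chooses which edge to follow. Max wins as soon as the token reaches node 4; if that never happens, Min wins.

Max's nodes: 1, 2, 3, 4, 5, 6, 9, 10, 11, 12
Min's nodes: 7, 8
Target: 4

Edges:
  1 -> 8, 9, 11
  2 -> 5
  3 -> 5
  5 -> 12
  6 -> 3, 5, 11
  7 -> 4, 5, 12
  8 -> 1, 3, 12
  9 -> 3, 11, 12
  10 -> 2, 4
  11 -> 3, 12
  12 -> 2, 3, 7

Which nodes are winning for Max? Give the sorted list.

4, 10

A0 = {4}
A1: add {10} — 10 (Max) has 10→4.
A2 = A1; e.g. 1 (Max) has no edge into A1. Fixed point.
Max's winning region = {4, 10}.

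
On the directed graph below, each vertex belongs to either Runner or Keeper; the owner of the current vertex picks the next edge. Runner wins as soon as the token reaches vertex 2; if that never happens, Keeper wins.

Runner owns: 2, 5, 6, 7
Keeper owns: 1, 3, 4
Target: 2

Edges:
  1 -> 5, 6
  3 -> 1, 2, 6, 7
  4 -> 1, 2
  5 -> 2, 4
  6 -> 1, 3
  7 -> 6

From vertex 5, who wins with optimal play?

A0 = {2}
A1: add {5} — 5 (Runner) has 5→2.
A2 = A1; e.g. 1 (Keeper) can still go to 6. Fixed point.
5 ∈ A1, so Runner can force the target.

Runner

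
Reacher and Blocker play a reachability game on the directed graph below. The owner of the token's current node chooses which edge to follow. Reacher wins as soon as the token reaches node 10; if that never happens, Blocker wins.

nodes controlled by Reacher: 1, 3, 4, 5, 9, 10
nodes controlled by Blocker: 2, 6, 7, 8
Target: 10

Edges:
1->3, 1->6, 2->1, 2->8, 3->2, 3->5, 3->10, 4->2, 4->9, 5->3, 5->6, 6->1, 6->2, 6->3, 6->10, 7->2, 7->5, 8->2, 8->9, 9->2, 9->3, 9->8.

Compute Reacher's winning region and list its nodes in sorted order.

1, 3, 4, 5, 9, 10

A0 = {10}
A1: add {3} — 3 (Reacher) has 3→10.
A2: add {1, 5, 9} — 1 (Reacher) has 1→3; 5 (Reacher) has 5→3; 9 (Reacher) has 9→3.
A3: add {4} — 4 (Reacher) has 4→9.
A4 = A3; e.g. 2 (Blocker) can still go to 8. Fixed point.
Reacher's winning region = {1, 3, 4, 5, 9, 10}.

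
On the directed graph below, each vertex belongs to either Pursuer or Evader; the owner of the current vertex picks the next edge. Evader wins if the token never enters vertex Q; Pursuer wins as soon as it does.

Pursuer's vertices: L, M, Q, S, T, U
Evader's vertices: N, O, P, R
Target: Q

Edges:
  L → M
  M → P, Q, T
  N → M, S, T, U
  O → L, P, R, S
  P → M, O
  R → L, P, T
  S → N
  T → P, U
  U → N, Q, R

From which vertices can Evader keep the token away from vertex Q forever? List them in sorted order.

N, O, P, R, S

A0 = {Q}
A1: add {M, U} — M (Pursuer) has M→Q; U (Pursuer) has U→Q.
A2: add {L, T} — L (Pursuer) has L→M; T (Pursuer) has T→U.
A3 = A2; e.g. N (Evader) can still go to S. Fixed point.
Pursuer's attractor = {L, M, Q, T, U}; Evader avoids the target exactly from the complement.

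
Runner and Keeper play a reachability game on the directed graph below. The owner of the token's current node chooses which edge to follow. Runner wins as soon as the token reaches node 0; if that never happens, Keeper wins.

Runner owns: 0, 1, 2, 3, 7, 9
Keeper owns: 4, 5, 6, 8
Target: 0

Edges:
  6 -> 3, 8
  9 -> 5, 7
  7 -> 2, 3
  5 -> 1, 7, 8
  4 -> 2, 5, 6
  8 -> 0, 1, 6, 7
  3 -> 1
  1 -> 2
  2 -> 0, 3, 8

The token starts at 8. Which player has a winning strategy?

Keeper

A0 = {0}
A1: add {2} — 2 (Runner) has 2→0.
A2: add {1, 7} — 1 (Runner) has 1→2; 7 (Runner) has 7→2.
A3: add {3, 9} — 3 (Runner) has 3→1; 9 (Runner) has 9→7.
A4 = A3; e.g. 4 (Keeper) can still go to 5. Fixed point.
8 never enters the attractor, so Keeper can avoid the target forever.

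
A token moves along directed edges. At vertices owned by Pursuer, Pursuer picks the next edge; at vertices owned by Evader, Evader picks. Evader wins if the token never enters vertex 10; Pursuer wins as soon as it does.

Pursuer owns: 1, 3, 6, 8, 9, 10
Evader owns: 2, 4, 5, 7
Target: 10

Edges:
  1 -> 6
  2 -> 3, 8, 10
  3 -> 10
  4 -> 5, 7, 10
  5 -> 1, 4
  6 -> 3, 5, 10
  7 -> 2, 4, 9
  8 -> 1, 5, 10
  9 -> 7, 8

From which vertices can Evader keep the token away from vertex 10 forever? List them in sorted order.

4, 5, 7

A0 = {10}
A1: add {3, 6, 8} — 3 (Pursuer) has 3→10; 6 (Pursuer) has 6→10; 8 (Pursuer) has 8→10.
A2: add {1, 2, 9} — 1 (Pursuer) has 1→6; 2 (Evader): all of {3, 8, 10} already in; 9 (Pursuer) has 9→8.
A3 = A2; e.g. 4 (Evader) can still go to 5. Fixed point.
Pursuer's attractor = {1, 2, 3, 6, 8, 9, 10}; Evader avoids the target exactly from the complement.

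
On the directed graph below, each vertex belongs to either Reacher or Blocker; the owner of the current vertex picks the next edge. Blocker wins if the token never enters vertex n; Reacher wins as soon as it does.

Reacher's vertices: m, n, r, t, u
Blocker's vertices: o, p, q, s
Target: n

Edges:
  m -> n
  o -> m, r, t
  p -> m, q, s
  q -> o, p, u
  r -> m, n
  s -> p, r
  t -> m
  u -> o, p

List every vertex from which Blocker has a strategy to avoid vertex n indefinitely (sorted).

A0 = {n}
A1: add {m, r} — m (Reacher) has m→n; r (Reacher) has r→n.
A2: add {t} — t (Reacher) has t→m.
A3: add {o} — o (Blocker): all of {m, r, t} already in.
A4: add {u} — u (Reacher) has u→o.
A5 = A4; e.g. p (Blocker) can still go to q. Fixed point.
Reacher's attractor = {m, n, o, r, t, u}; Blocker avoids the target exactly from the complement.

p, q, s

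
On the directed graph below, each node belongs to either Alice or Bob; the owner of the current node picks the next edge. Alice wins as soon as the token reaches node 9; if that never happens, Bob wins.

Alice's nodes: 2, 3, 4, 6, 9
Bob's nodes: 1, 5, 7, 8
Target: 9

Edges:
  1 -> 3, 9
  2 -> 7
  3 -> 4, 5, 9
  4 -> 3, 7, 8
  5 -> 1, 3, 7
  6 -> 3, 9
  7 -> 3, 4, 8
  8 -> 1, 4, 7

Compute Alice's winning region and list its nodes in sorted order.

A0 = {9}
A1: add {3, 6} — 3 (Alice) has 3→9; 6 (Alice) has 6→9.
A2: add {1, 4} — 1 (Bob): all of {3, 9} already in; 4 (Alice) has 4→3.
A3 = A2; e.g. 2 (Alice) has no edge into A2. Fixed point.
Alice's winning region = {1, 3, 4, 6, 9}.

1, 3, 4, 6, 9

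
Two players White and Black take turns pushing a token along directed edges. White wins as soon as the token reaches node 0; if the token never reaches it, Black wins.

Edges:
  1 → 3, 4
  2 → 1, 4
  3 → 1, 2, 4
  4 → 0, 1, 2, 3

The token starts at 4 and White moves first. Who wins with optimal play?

Track states (vertex, player-to-move).
A0 = {(0,White), (0,Black)}
A1: add {(4,White)}.
(4,White) ∈ A1 ⇒ White forces the target.

White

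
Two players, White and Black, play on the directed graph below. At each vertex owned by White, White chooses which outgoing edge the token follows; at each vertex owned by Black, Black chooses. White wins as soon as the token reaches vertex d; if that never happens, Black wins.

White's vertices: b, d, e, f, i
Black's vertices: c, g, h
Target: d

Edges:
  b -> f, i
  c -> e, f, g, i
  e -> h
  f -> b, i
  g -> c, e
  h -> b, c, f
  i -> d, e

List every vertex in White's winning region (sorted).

b, d, f, i

A0 = {d}
A1: add {i} — i (White) has i→d.
A2: add {b, f} — b (White) has b→i; f (White) has f→i.
A3 = A2; e.g. c (Black) can still go to e. Fixed point.
White's winning region = {b, d, f, i}.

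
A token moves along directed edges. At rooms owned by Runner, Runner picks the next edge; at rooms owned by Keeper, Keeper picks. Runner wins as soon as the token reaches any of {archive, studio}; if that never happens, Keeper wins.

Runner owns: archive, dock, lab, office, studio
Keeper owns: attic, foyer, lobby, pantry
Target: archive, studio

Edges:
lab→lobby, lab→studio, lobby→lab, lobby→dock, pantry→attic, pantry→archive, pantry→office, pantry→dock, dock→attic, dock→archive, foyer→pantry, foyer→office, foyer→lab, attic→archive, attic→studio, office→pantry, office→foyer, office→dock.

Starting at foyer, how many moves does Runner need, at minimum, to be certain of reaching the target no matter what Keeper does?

A0 = {archive, studio}
A1: add {attic, dock, lab} — attic (Keeper): all of {archive, studio} already in; lab (Runner) has lab→studio; dock (Runner) has dock→archive.
A2: add {lobby, office} — lobby (Keeper): all of {lab, dock} already in; office (Runner) has office→dock.
A3: add {pantry} — pantry (Keeper): all of {attic, archive, office, dock} already in.
A4: add {foyer} — foyer (Keeper): all of {pantry, office, lab} already in.
A4 = all vertices. Fixed point.
foyer enters the attractor at level 4, so Runner can force the target in 4 moves from there.

4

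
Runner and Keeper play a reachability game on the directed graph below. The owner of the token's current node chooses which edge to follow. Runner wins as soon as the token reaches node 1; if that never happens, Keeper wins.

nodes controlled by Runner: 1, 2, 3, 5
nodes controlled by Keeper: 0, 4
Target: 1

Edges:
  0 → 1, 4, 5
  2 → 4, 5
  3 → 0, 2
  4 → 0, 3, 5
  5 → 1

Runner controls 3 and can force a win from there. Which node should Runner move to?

A0 = {1}
A1: add {5} — 5 (Runner) has 5→1.
A2: add {2} — 2 (Runner) has 2→5.
A3: add {3} — 3 (Runner) has 3→2.
A4 = A3; e.g. 0 (Keeper) can still go to 4. Fixed point.
From 3, successor 2 is in the attractor (rank 2); the other successor 0 is not.

2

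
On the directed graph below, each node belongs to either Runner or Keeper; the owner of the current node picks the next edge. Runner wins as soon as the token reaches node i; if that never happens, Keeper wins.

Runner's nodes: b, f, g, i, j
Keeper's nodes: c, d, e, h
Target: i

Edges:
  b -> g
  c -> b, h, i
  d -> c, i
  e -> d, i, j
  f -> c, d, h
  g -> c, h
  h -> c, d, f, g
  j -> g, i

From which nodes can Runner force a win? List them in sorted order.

A0 = {i}
A1: add {j} — j (Runner) has j→i.
A2 = A1; e.g. b (Runner) has no edge into A1. Fixed point.
Runner's winning region = {i, j}.

i, j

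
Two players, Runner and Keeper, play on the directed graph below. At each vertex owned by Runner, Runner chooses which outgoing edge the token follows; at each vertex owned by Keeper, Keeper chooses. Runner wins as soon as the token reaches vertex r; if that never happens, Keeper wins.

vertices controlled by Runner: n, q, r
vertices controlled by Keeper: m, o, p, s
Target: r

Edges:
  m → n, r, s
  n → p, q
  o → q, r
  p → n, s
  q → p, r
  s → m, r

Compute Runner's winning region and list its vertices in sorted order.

n, o, q, r

A0 = {r}
A1: add {q} — q (Runner) has q→r.
A2: add {n, o} — n (Runner) has n→q; o (Keeper): all of {q, r} already in.
A3 = A2; e.g. m (Keeper) can still go to s. Fixed point.
Runner's winning region = {n, o, q, r}.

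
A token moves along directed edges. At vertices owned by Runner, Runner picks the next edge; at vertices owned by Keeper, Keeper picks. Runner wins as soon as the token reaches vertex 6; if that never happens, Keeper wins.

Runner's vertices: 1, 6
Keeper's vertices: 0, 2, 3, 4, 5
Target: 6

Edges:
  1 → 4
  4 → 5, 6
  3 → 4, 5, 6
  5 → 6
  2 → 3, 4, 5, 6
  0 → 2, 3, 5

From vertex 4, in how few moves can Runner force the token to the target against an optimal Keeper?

A0 = {6}
A1: add {5} — 5 (Keeper): all of {6} already in.
A2: add {4} — 4 (Keeper): all of {5, 6} already in.
4 enters the attractor at level 2, so Runner can force the target in 2 moves from there.

2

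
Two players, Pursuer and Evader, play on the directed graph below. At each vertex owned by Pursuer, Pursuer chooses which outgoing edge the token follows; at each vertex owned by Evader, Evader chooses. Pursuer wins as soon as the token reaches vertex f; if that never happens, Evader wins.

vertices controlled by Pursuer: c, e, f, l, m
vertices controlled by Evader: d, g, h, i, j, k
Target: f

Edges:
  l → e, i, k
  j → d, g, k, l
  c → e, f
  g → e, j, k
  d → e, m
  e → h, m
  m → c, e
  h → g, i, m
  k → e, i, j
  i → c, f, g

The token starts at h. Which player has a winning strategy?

Evader

A0 = {f}
A1: add {c} — c (Pursuer) has c→f.
A2: add {m} — m (Pursuer) has m→c.
A3: add {e} — e (Pursuer) has e→m.
A4: add {d, l} — d (Evader): all of {e, m} already in; l (Pursuer) has l→e.
A5 = A4; e.g. g (Evader) can still go to j. Fixed point.
h never enters the attractor, so Evader can avoid the target forever.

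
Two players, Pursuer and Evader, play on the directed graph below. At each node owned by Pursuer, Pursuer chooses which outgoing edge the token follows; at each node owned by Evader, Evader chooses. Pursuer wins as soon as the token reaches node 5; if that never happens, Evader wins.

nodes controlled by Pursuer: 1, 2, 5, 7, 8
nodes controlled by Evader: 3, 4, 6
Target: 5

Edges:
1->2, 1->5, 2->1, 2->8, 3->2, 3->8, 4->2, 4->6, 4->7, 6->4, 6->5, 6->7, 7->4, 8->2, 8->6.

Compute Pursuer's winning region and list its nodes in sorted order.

A0 = {5}
A1: add {1} — 1 (Pursuer) has 1→5.
A2: add {2} — 2 (Pursuer) has 2→1.
A3: add {8} — 8 (Pursuer) has 8→2.
A4: add {3} — 3 (Evader): all of {2, 8} already in.
A5 = A4; e.g. 4 (Evader) can still go to 6. Fixed point.
Pursuer's winning region = {1, 2, 3, 5, 8}.

1, 2, 3, 5, 8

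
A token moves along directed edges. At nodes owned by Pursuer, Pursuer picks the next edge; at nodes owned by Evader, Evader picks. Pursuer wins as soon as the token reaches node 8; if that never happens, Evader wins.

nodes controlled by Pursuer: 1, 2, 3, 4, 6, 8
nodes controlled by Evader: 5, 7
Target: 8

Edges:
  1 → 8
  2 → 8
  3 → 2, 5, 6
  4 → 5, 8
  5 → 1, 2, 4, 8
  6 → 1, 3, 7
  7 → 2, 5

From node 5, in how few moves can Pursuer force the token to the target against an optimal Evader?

A0 = {8}
A1: add {1, 2, 4} — 1 (Pursuer) has 1→8; 2 (Pursuer) has 2→8; 4 (Pursuer) has 4→8.
A2: add {3, 5, 6} — 3 (Pursuer) has 3→2; 5 (Evader): all of {1, 2, 4, 8} already in; 6 (Pursuer) has 6→1.
5 enters the attractor at level 2, so Pursuer can force the target in 2 moves from there.

2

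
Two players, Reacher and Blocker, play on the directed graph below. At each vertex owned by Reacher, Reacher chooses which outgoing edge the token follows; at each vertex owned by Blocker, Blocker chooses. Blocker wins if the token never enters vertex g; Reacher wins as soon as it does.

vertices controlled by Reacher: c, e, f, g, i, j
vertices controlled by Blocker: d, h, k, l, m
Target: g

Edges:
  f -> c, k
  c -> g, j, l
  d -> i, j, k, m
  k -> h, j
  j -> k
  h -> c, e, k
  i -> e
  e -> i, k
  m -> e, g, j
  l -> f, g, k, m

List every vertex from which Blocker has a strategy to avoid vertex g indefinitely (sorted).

A0 = {g}
A1: add {c} — c (Reacher) has c→g.
A2: add {f} — f (Reacher) has f→c.
A3 = A2; e.g. d (Blocker) can still go to i. Fixed point.
Reacher's attractor = {c, f, g}; Blocker avoids the target exactly from the complement.

d, e, h, i, j, k, l, m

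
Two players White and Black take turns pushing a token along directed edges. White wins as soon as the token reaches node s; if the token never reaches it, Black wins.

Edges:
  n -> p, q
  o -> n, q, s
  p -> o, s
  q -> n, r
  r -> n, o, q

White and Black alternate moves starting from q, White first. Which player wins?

Black

Track states (vertex, player-to-move).
A0 = {(s,White), (s,Black)}
A1: add {(o,White), (p,White)}.
A2: add {(p,Black)}.
A3: add {(n,White)}.
A4 = A3; e.g. (n,Black) stays out. (q,White) never enters ⇒ Black avoids the target.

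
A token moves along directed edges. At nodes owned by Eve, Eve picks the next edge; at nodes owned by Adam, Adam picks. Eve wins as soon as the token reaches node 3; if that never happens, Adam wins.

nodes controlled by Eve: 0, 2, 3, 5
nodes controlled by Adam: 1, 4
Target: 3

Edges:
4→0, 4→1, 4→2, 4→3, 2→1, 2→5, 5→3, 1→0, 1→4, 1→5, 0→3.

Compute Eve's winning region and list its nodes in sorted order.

0, 2, 3, 5

A0 = {3}
A1: add {0, 5} — 0 (Eve) has 0→3; 5 (Eve) has 5→3.
A2: add {2} — 2 (Eve) has 2→5.
A3 = A2; e.g. 1 (Adam) can still go to 4. Fixed point.
Eve's winning region = {0, 2, 3, 5}.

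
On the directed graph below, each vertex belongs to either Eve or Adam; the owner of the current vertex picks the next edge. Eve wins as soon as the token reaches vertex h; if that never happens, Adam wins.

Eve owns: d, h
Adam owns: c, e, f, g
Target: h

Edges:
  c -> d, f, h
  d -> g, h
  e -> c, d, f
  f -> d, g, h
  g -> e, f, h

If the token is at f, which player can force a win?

A0 = {h}
A1: add {d} — d (Eve) has d→h.
A2 = A1; e.g. c (Adam) can still go to f. Fixed point.
f never enters the attractor, so Adam can avoid the target forever.

Adam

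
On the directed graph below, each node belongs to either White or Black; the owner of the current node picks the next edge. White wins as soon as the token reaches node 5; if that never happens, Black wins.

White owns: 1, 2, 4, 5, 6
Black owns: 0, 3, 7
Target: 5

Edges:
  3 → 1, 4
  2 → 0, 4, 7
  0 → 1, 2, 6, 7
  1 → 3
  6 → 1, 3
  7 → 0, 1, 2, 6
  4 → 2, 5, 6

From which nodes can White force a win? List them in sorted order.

2, 4, 5

A0 = {5}
A1: add {4} — 4 (White) has 4→5.
A2: add {2} — 2 (White) has 2→4.
A3 = A2; e.g. 0 (Black) can still go to 1. Fixed point.
White's winning region = {2, 4, 5}.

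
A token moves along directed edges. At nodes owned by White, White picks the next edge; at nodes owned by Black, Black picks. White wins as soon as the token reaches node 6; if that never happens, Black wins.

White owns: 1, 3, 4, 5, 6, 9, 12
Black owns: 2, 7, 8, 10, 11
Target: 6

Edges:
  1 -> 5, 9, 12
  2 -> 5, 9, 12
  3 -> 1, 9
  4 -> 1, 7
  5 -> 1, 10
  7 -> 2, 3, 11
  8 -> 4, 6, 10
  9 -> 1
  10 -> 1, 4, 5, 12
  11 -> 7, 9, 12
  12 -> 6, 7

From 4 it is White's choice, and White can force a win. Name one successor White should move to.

1

A0 = {6}
A1: add {12} — 12 (White) has 12→6.
A2: add {1} — 1 (White) has 1→12.
A3: add {3, 4, 5, 9} — 3 (White) has 3→1; 4 (White) has 4→1; 5 (White) has 5→1; 9 (White) has 9→1.
A4: add {2, 10} — 2 (Black): all of {5, 9, 12} already in; 10 (Black): all of {1, 4, 5, 12} already in.
A5: add {8} — 8 (Black): all of {4, 6, 10} already in.
A6 = A5; e.g. 7 (Black) can still go to 11. Fixed point.
From 4, successor 1 is in the attractor (rank 2); the other successor 7 is not.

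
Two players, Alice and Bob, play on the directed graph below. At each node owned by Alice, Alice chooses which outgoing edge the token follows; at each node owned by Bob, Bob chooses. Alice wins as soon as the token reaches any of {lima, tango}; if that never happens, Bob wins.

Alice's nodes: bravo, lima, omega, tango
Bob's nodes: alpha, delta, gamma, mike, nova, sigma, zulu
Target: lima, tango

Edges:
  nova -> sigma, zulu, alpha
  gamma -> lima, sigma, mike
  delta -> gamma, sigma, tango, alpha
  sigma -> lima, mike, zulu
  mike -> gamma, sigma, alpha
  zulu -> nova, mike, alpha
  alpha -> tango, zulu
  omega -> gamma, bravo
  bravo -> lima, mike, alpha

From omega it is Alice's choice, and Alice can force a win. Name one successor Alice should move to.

bravo

A0 = {lima, tango}
A1: add {bravo} — bravo (Alice) has bravo→lima.
A2: add {omega} — omega (Alice) has omega→bravo.
A3 = A2; e.g. nova (Bob) can still go to sigma. Fixed point.
From omega, successor bravo is in the attractor (rank 1); the other successor gamma is not.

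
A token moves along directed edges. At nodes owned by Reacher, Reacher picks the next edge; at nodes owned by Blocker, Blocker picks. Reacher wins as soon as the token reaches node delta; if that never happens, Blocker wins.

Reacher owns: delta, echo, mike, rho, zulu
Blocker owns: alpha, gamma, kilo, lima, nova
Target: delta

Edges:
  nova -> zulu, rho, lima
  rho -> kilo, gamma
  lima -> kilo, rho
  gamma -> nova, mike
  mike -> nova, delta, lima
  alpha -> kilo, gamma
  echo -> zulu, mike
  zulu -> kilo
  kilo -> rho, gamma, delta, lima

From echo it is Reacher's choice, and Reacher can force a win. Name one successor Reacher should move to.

A0 = {delta}
A1: add {mike} — mike (Reacher) has mike→delta.
A2: add {echo} — echo (Reacher) has echo→mike.
A3 = A2; e.g. zulu (Reacher) has no edge into A2. Fixed point.
From echo, successor mike is in the attractor (rank 1); the other successor zulu is not.

mike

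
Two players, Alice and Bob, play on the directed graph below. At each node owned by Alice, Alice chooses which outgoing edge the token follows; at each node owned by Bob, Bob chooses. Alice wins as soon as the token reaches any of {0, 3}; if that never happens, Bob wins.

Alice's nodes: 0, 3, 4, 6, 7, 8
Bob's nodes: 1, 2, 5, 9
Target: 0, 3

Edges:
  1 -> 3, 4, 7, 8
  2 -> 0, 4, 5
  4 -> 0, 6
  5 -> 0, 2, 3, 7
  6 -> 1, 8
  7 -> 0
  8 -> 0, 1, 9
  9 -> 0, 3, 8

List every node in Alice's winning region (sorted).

0, 1, 3, 4, 6, 7, 8, 9

A0 = {0, 3}
A1: add {4, 7, 8} — 4 (Alice) has 4→0; 7 (Alice) has 7→0; 8 (Alice) has 8→0.
A2: add {1, 6, 9} — 1 (Bob): all of {3, 4, 7, 8} already in; 6 (Alice) has 6→8; 9 (Bob): all of {0, 3, 8} already in.
A3 = A2; e.g. 2 (Bob) can still go to 5. Fixed point.
Alice's winning region = {0, 1, 3, 4, 6, 7, 8, 9}.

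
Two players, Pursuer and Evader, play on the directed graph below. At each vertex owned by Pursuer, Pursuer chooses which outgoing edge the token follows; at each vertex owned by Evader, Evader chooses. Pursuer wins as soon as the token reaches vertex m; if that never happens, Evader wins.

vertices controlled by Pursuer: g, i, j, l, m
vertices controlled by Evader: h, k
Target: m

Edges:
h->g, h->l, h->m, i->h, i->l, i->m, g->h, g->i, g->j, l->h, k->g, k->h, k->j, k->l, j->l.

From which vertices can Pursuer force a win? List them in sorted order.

g, i, m

A0 = {m}
A1: add {i} — i (Pursuer) has i→m.
A2: add {g} — g (Pursuer) has g→i.
A3 = A2; e.g. h (Evader) can still go to l. Fixed point.
Pursuer's winning region = {g, i, m}.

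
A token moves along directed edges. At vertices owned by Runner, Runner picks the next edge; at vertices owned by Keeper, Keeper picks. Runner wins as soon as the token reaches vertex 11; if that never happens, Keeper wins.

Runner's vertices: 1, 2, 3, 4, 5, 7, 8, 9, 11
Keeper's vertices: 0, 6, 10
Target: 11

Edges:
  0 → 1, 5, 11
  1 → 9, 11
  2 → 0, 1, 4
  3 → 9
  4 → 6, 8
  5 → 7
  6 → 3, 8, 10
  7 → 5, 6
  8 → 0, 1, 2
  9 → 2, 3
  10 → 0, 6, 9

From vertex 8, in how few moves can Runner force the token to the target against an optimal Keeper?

A0 = {11}
A1: add {1} — 1 (Runner) has 1→11.
A2: add {2, 8} — 2 (Runner) has 2→1; 8 (Runner) has 8→1.
8 enters the attractor at level 2, so Runner can force the target in 2 moves from there.

2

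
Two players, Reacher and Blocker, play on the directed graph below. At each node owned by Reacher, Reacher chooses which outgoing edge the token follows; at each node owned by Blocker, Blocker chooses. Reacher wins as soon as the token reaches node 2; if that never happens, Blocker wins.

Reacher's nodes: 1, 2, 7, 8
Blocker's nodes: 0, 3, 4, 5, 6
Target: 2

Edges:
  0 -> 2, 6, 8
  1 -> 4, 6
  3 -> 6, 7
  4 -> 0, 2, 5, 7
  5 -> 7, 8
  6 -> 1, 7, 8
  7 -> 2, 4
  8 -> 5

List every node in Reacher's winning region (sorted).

2, 7

A0 = {2}
A1: add {7} — 7 (Reacher) has 7→2.
A2 = A1; e.g. 0 (Blocker) can still go to 6. Fixed point.
Reacher's winning region = {2, 7}.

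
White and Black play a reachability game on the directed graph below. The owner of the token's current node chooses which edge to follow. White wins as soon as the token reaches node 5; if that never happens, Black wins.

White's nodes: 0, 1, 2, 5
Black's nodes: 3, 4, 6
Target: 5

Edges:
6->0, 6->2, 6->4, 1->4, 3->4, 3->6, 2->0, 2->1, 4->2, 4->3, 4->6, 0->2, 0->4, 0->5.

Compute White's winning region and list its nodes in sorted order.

0, 2, 5

A0 = {5}
A1: add {0} — 0 (White) has 0→5.
A2: add {2} — 2 (White) has 2→0.
A3 = A2; e.g. 1 (White) has no edge into A2. Fixed point.
White's winning region = {0, 2, 5}.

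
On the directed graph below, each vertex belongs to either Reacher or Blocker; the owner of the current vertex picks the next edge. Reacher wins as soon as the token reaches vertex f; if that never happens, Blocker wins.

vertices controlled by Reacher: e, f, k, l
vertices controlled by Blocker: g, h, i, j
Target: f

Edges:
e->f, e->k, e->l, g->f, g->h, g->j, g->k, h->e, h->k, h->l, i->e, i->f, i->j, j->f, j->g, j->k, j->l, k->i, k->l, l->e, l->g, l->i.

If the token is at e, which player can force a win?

A0 = {f}
A1: add {e} — e (Reacher) has e→f.
e ∈ A1, so Reacher can force the target.

Reacher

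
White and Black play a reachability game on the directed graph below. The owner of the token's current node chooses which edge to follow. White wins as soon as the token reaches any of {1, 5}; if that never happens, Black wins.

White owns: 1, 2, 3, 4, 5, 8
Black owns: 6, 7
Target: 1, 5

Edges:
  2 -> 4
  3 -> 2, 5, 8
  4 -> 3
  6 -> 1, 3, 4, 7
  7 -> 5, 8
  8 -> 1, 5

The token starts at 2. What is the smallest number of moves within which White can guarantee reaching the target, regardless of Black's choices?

A0 = {1, 5}
A1: add {3, 8} — 3 (White) has 3→5; 8 (White) has 8→1.
A2: add {4, 7} — 4 (White) has 4→3; 7 (Black): all of {5, 8} already in.
A3: add {2, 6} — 2 (White) has 2→4; 6 (Black): all of {1, 3, 4, 7} already in.
A3 = all vertices. Fixed point.
2 enters the attractor at level 3, so White can force the target in 3 moves from there.

3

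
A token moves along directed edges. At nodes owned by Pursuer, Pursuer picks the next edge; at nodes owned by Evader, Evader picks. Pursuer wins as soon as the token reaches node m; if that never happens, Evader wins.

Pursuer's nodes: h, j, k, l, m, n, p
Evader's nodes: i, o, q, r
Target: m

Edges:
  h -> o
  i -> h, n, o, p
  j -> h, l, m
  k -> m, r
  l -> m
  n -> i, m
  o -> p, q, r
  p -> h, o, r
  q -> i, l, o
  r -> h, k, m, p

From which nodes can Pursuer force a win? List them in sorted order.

j, k, l, m, n

A0 = {m}
A1: add {j, k, l, n} — j (Pursuer) has j→m; k (Pursuer) has k→m; l (Pursuer) has l→m; n (Pursuer) has n→m.
A2 = A1; e.g. h (Pursuer) has no edge into A1. Fixed point.
Pursuer's winning region = {j, k, l, m, n}.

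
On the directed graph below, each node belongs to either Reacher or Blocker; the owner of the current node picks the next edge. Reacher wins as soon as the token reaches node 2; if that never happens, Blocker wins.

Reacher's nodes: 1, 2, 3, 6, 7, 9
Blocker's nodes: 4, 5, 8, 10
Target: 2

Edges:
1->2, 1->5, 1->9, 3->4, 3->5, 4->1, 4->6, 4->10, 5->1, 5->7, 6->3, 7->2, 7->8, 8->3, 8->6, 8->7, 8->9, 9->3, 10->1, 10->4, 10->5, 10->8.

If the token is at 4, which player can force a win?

Blocker

A0 = {2}
A1: add {1, 7} — 1 (Reacher) has 1→2; 7 (Reacher) has 7→2.
A2: add {5} — 5 (Blocker): all of {1, 7} already in.
A3: add {3} — 3 (Reacher) has 3→5.
A4: add {6, 9} — 6 (Reacher) has 6→3; 9 (Reacher) has 9→3.
A5: add {8} — 8 (Blocker): all of {3, 6, 7, 9} already in.
A6 = A5; e.g. 4 (Blocker) can still go to 10. Fixed point.
4 never enters the attractor, so Blocker can avoid the target forever.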